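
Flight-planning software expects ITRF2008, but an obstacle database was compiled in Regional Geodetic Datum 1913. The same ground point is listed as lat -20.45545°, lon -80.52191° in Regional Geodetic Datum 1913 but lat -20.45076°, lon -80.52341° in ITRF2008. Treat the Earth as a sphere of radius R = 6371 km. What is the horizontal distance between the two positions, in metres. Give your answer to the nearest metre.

544 m

Δφ = -20.45076° − -20.45545° = +0.00469°; Δλ = -80.52341° − -80.52191° = -0.00150°.
1° along a meridian = πR/180 = 111195 m.
ΔN = Δφ × 111195 = 521.5 m; ΔE = Δλ × 111195 × cos(-20.45545°) = -0.00150 × 111195 × 0.936944 = -156.3 m.
Distance = √(ΔE² + ΔN²) = √((-156.3)² + 521.5²) = 544.4 m.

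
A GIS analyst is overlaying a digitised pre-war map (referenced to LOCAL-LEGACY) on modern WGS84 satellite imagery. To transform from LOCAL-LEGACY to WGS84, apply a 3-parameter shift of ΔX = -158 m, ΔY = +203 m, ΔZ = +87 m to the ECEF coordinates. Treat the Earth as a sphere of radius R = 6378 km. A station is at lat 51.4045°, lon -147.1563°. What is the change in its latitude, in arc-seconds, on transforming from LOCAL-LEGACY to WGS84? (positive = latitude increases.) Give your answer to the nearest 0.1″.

Δφ = 1.2″

sin φ = 0.781569, cos φ = 0.623818, sin λ = -0.542349, cos λ = -0.840153.
North component: ΔN = −sin φ cos λ·ΔX − sin φ sin λ·ΔY + cos φ·ΔZ = −(0.781569)(-0.840153)(-158) − (0.781569)(-0.542349)(203) + (0.623818)(87) = 36.57 m.
1° of latitude spans πR/180 = 111317 m, so Δφ = 36.57 / 111317 × 3600 = 1.183″.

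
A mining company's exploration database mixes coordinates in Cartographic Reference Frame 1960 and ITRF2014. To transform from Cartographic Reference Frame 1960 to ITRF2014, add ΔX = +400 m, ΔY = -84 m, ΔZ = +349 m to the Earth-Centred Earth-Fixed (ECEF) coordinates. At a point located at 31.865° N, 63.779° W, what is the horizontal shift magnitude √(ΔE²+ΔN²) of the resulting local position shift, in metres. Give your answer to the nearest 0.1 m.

The local east axis at (φ, λ) is (−sin λ, cos λ, 0), so ΔE = −sin(-63.779°)·400 + cos(-63.779°)·(-84) = 321.72 m.
The local north axis is (−sin φ cos λ, −sin φ sin λ, cos φ), giving ΔN = -93.301 − 39.782 + 296.404 = 163.32 m.
Horizontal magnitude = √(ΔE² + ΔN²) = √(321.72² + 163.32²) = 360.80 m.

360.8 m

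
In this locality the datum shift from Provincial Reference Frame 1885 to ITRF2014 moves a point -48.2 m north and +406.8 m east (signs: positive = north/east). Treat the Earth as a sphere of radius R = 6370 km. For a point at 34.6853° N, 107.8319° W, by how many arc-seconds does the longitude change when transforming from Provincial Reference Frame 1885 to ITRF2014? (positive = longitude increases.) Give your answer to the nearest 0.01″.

At latitude 34.6853°, cos φ = 0.822290.
One radian of longitude at latitude φ spans R cos φ, so Δλ = ΔE / (R cos φ) = 406.8 / (6370000 × 0.822290) = 7.7663e-05 rad = 16.019″.

Δλ = 16.02″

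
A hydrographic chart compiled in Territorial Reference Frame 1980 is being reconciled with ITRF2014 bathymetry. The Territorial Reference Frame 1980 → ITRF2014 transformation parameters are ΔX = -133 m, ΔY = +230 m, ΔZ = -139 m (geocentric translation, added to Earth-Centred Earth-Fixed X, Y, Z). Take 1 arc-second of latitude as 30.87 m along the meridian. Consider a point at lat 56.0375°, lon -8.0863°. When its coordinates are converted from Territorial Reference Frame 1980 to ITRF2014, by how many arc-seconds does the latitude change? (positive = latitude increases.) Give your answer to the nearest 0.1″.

sin φ = 0.829403, cos φ = 0.558650, sin λ = -0.140665, cos λ = 0.990057.
North component: ΔN = −sin φ cos λ·ΔX − sin φ sin λ·ΔY + cos φ·ΔZ = −(0.829403)(0.990057)(-133) − (0.829403)(-0.140665)(230) + (0.558650)(-139) = 58.40 m.
1° of latitude spans 3600 × 30.87 = 111132 m, so Δφ = 58.40 / 111132 × 3600 = 1.892″.

Δφ = 1.9″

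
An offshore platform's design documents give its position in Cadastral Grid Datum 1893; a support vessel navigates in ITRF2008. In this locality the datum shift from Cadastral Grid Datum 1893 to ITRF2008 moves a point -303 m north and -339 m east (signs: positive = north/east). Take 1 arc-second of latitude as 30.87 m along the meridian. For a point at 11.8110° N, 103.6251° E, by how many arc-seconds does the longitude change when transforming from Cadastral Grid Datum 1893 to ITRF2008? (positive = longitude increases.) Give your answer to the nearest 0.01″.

At latitude 11.8110°, cos φ = 0.978828.
1″ of longitude at this latitude = 30.87 × cos φ = 30.2164 m, so Δλ = -339.0 / 30.2164 = -11.219″.

Δλ = -11.22″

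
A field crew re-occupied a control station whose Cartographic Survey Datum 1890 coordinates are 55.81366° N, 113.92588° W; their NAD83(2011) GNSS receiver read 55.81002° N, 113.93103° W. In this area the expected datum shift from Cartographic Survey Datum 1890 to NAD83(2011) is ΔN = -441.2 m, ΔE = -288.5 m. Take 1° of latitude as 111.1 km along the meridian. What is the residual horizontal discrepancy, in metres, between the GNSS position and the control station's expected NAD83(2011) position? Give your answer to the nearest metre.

49 m

Observed coordinate differences: Δφ = -0.00364°, Δλ = -0.00515°.
Converting to metres (1° lat = 111100 m, cos φ = 0.561886): observed ΔN = -404.4 m, observed ΔE = -321.5 m.
Subtracting the expected shift leaves a residual of -404.4 − (-441.2) = 36.8 m north and -321.5 − (-288.5) = -33.0 m east.
Residual distance = √(36.8² + (-33.0)²) = 49.4 m.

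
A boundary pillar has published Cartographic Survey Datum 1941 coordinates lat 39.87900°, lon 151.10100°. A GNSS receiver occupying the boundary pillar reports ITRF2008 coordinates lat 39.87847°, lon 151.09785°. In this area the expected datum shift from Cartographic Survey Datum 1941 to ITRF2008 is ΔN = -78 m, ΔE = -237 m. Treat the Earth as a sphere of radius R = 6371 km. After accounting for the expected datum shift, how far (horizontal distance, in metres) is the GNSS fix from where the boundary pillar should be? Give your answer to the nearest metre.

Observed coordinate differences: Δφ = -0.00053°, Δλ = -0.00315°.
Converting to metres (1° lat = 111195 m, cos φ = 0.767400): observed ΔN = -58.9 m, observed ΔE = -268.8 m.
Subtracting the expected shift leaves a residual of -58.9 − (-78) = 19.1 m north and -268.8 − (-237) = -31.8 m east.
Residual distance = √(19.1² + (-31.8)²) = 37.1 m.

37 m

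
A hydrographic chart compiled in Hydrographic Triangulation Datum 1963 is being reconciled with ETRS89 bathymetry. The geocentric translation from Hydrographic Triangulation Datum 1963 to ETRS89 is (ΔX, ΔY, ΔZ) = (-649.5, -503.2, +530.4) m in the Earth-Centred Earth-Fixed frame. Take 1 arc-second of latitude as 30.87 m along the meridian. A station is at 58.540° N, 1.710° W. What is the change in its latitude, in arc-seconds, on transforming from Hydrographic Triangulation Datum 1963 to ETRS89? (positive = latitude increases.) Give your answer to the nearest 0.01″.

sin φ = 0.853005, cos φ = 0.521903, sin λ = -0.029841, cos λ = 0.999555.
North component: ΔN = −sin φ cos λ·ΔX − sin φ sin λ·ΔY + cos φ·ΔZ = −(0.853005)(0.999555)(-649.5) − (0.853005)(-0.029841)(-503.2) + (0.521903)(530.4) = 817.79 m.
1° of latitude spans 3600 × 30.87 = 111132 m, so Δφ = 817.79 / 111132 × 3600 = 26.491″.

Δφ = 26.49″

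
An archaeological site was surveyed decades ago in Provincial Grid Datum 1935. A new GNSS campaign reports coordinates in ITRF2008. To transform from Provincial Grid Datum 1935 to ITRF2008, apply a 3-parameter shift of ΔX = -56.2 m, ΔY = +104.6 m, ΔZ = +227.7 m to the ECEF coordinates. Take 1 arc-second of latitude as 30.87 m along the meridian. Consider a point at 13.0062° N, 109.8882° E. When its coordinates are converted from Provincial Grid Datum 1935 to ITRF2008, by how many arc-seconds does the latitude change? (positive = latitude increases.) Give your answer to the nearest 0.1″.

Δφ = 6.3″

sin φ = 0.225056, cos φ = 0.974346, sin λ = 0.940358, cos λ = -0.340186.
North component: ΔN = −sin φ cos λ·ΔX − sin φ sin λ·ΔY + cos φ·ΔZ = −(0.225056)(-0.340186)(-56.2) − (0.225056)(0.940358)(104.6) + (0.974346)(227.7) = 195.42 m.
1° of latitude spans 3600 × 30.87 = 111132 m, so Δφ = 195.42 / 111132 × 3600 = 6.330″.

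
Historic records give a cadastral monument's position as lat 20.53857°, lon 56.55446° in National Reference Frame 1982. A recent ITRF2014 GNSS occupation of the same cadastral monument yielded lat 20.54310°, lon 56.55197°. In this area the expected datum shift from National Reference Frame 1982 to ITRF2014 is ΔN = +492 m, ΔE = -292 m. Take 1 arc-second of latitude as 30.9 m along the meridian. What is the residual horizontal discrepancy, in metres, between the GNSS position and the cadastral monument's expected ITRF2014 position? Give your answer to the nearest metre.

Observed coordinate differences: Δφ = +0.00453°, Δλ = -0.00249°.
Converting to metres (1° lat = 111240 m, cos φ = 0.936436): observed ΔN = 503.9 m, observed ΔE = -259.4 m.
Subtracting the expected shift leaves a residual of 503.9 − (492) = 11.9 m north and -259.4 − (-292) = 32.6 m east.
Residual distance = √(11.9² + 32.6²) = 34.7 m.

35 m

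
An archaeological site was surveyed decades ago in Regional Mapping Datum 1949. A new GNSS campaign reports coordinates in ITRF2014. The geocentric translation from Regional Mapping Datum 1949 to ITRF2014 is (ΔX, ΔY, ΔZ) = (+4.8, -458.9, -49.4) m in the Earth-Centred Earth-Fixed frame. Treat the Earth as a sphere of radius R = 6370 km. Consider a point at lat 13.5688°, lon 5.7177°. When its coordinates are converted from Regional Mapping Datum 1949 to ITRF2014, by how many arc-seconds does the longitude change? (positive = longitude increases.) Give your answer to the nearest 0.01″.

sin φ = 0.234613, cos φ = 0.972089, sin λ = 0.099627, cos λ = 0.995025.
East component: ΔE = −sin λ·ΔX + cos λ·ΔY = −(0.099627)(4.8) + (0.995025)(-458.9) = -457.10 m.
1° of latitude spans πR/180 = 111177 m; at latitude φ, 1° of longitude spans that × cos φ = 108074.4 m, so Δλ = -457.10 / 108074.4 × 3600 = -15.226″.

Δλ = -15.23″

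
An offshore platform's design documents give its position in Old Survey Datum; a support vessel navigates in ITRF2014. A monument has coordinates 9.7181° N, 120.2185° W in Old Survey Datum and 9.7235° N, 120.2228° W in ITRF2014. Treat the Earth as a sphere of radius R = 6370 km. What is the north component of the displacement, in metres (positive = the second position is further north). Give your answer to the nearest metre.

ΔN = 600 m

Δφ = 9.7235° − 9.7181° = +0.0054°; Δλ = -120.2228° − -120.2185° = -0.0043°.
1° along a meridian = πR/180 = 111177 m.
ΔN = Δφ × 111177 = 600.4 m; ΔE = Δλ × 111177 × cos(9.7181°) = -0.0043 × 111177 × 0.985650 = -471.2 m.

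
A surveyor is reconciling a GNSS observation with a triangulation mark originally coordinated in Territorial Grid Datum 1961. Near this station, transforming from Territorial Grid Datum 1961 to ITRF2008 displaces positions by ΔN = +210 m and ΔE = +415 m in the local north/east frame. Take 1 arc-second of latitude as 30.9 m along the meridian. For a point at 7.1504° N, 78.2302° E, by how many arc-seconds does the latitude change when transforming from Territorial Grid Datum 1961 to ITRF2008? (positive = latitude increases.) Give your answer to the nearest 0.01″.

1″ of latitude = 30.90 m, so Δφ = 210.0 / 30.90 = 6.796″.

Δφ = 6.80″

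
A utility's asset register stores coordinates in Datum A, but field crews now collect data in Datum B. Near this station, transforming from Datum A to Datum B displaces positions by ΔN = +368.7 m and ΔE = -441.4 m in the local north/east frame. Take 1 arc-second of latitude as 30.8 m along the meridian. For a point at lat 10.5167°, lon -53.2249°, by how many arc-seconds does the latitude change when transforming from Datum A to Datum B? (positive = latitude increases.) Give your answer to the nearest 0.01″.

Δφ = 11.97″

1″ of latitude = 30.80 m, so Δφ = 368.7 / 30.80 = 11.971″.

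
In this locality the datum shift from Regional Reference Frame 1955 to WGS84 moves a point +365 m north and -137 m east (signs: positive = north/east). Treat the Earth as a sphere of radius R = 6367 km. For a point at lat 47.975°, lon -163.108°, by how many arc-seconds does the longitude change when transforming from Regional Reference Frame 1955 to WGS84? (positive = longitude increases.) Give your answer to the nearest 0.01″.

Δλ = -6.63″

At latitude 47.975°, cos φ = 0.669455.
One radian of longitude at latitude φ spans R cos φ, so Δλ = ΔE / (R cos φ) = -137.0 / (6367000 × 0.669455) = -3.2141e-05 rad = -6.630″.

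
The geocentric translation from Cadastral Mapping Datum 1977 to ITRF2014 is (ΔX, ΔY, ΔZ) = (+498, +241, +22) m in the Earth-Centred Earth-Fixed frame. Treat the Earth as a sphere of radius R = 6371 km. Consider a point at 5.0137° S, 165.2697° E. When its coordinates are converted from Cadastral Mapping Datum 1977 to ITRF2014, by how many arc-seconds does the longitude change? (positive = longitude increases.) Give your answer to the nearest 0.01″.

Δλ = -11.69″

sin φ = -0.087394, cos φ = 0.996174, sin λ = 0.254269, cos λ = -0.967133.
East component: ΔE = −sin λ·ΔX + cos λ·ΔY = −(0.254269)(498) + (-0.967133)(241) = -359.71 m.
1° of latitude spans πR/180 = 111195 m; at latitude φ, 1° of longitude spans that × cos φ = 110769.5 m, so Δλ = -359.71 / 110769.5 × 3600 = -11.690″.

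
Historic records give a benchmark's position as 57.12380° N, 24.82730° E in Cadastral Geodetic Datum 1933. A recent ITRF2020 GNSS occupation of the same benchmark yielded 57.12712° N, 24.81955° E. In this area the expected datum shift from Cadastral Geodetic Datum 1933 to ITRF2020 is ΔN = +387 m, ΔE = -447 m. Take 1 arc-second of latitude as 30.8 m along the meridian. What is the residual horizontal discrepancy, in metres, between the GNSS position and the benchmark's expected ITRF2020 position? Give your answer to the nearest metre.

Observed coordinate differences: Δφ = +0.00332°, Δλ = -0.00775°.
Converting to metres (1° lat = 110880 m, cos φ = 0.542826): observed ΔN = 368.1 m, observed ΔE = -466.5 m.
Subtracting the expected shift leaves a residual of 368.1 − (387) = -18.9 m north and -466.5 − (-447) = -19.5 m east.
Residual distance = √((-18.9)² + (-19.5)²) = 27.1 m.

27 m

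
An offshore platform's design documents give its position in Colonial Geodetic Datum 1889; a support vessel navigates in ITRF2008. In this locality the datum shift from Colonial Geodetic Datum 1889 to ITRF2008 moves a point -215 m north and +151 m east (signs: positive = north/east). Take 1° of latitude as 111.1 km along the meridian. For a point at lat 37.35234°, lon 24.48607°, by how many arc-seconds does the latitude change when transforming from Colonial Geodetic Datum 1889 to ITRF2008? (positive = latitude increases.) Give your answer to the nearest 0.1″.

Δφ = -7.0″

1° of latitude = 111.1 km, so Δφ = -215.0 / 111100 = -0.0019352° = -6.967″.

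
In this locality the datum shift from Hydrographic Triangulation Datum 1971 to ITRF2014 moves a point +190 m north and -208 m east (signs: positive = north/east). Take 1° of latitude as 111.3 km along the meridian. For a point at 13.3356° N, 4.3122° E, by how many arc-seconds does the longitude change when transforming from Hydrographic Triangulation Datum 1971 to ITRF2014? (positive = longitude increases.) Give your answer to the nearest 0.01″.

Δλ = -6.91″

At latitude 13.3356°, cos φ = 0.973036.
1° of longitude at this latitude = 111.3 × cos φ = 108.30 km, so Δλ = -208.0 / 108298.9 = -0.0019206° = -6.914″.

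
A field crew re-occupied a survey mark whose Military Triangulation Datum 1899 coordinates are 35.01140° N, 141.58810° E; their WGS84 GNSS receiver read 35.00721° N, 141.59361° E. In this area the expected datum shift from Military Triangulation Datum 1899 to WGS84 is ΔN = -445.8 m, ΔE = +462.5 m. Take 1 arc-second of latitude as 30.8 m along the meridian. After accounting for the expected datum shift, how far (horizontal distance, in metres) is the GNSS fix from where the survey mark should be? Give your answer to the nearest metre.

Observed coordinate differences: Δφ = -0.00419°, Δλ = +0.00551°.
Converting to metres (1° lat = 110880 m, cos φ = 0.819038): observed ΔN = -464.6 m, observed ΔE = 500.4 m.
Subtracting the expected shift leaves a residual of -464.6 − (-445.8) = -18.8 m north and 500.4 − (462.5) = 37.9 m east.
Residual distance = √((-18.8)² + 37.9²) = 42.3 m.

42 m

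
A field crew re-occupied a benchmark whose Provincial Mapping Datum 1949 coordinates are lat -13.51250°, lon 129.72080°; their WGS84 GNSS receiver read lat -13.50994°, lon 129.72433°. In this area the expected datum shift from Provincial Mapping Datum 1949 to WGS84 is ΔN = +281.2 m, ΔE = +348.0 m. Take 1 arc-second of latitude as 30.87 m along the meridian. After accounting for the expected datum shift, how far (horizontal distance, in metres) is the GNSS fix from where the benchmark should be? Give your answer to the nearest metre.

Observed coordinate differences: Δφ = +0.00256°, Δλ = +0.00353°.
Converting to metres (1° lat = 111132 m, cos φ = 0.972319): observed ΔN = 284.5 m, observed ΔE = 381.4 m.
Subtracting the expected shift leaves a residual of 284.5 − (281.2) = 3.3 m north and 381.4 − (348.0) = 33.4 m east.
Residual distance = √(3.3² + 33.4²) = 33.6 m.

34 m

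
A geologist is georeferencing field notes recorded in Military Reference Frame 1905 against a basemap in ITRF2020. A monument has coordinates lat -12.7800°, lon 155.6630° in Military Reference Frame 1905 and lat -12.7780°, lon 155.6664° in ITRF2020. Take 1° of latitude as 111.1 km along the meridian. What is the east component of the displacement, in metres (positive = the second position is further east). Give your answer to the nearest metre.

ΔE = 368 m

Δφ = -12.7780° − -12.7800° = +0.0020°; Δλ = 155.6664° − 155.6630° = +0.0034°.
ΔN = Δφ × 111100 = 222.2 m; ΔE = Δλ × 111100 × cos(-12.7800°) = +0.0034 × 111100 × 0.975227 = 368.4 m.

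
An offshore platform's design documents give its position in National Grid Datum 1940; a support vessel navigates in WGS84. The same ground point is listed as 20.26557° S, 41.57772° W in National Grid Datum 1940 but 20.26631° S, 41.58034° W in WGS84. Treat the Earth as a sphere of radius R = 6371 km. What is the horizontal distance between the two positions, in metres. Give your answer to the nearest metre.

285 m

Δφ = -20.26631° − -20.26557° = -0.00074°; Δλ = -41.58034° − -41.57772° = -0.00262°.
1° along a meridian = πR/180 = 111195 m.
ΔN = Δφ × 111195 = -82.3 m; ΔE = Δλ × 111195 × cos(-20.26557°) = -0.00262 × 111195 × 0.938097 = -273.3 m.
Distance = √(ΔE² + ΔN²) = √((-273.3)² + (-82.3)²) = 285.4 m.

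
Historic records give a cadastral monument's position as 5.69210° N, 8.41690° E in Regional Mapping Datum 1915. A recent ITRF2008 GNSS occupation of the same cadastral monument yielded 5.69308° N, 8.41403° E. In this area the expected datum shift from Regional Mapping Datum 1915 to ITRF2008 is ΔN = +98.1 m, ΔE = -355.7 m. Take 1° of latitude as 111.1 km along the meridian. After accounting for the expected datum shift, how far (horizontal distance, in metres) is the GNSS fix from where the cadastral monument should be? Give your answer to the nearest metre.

40 m

Observed coordinate differences: Δφ = +0.00098°, Δλ = -0.00287°.
Converting to metres (1° lat = 111100 m, cos φ = 0.995069): observed ΔN = 108.9 m, observed ΔE = -317.3 m.
Subtracting the expected shift leaves a residual of 108.9 − (98.1) = 10.8 m north and -317.3 − (-355.7) = 38.4 m east.
Residual distance = √(10.8² + 38.4²) = 39.9 m.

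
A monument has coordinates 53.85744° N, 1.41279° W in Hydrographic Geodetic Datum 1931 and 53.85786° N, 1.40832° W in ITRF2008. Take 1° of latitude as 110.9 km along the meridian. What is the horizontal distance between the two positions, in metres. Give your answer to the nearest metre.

296 m

Δφ = 53.85786° − 53.85744° = +0.00042°; Δλ = -1.40832° − -1.41279° = +0.00447°.
ΔN = Δφ × 110900 = 46.6 m; ΔE = Δλ × 110900 × cos(53.85744°) = +0.00447 × 110900 × 0.589796 = 292.4 m.
Distance = √(ΔE² + ΔN²) = √(292.4² + 46.6²) = 296.1 m.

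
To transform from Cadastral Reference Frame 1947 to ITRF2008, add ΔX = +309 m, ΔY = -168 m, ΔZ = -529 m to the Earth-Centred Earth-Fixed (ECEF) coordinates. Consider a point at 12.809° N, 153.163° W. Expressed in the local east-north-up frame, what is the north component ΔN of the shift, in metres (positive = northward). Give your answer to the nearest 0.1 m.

At φ = 12.809°, λ = -153.163°: sin φ = 0.221702, cos φ = 0.975115, sin λ = -0.451454, cos λ = -0.892294.
ΔN = −sin φ cos λ·ΔX − sin φ sin λ·ΔY + cos φ·ΔZ = −(0.221702)(-0.892294)(309) − (0.221702)(-0.451454)(-168) + (0.975115)(-529) = -471.52 m.

ΔN = -471.5 m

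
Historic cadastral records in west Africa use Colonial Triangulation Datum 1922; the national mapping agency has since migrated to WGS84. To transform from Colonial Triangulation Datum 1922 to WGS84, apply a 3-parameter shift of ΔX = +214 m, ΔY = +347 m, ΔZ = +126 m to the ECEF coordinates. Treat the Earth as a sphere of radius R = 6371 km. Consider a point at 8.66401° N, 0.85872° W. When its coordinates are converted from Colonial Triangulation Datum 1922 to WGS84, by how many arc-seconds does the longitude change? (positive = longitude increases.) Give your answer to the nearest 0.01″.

Δλ = 11.47″

sin φ = 0.150640, cos φ = 0.988589, sin λ = -0.014987, cos λ = 0.999888.
East component: ΔE = −sin λ·ΔX + cos λ·ΔY = −(-0.014987)(214) + (0.999888)(347) = 350.17 m.
1° of latitude spans πR/180 = 111195 m; at latitude φ, 1° of longitude spans that × cos φ = 109926.0 m, so Δλ = 350.17 / 109926.0 × 3600 = 11.468″.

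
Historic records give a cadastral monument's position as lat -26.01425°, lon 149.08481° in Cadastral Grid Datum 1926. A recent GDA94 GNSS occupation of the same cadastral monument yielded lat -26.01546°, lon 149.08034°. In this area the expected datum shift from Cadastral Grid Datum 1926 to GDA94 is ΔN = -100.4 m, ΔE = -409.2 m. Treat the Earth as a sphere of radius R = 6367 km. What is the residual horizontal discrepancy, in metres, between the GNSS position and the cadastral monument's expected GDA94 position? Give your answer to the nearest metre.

Observed coordinate differences: Δφ = -0.00121°, Δλ = -0.00447°.
Converting to metres (1° lat = 111125 m, cos φ = 0.898685): observed ΔN = -134.5 m, observed ΔE = -446.4 m.
Subtracting the expected shift leaves a residual of -134.5 − (-100.4) = -34.1 m north and -446.4 − (-409.2) = -37.2 m east.
Residual distance = √((-34.1)² + (-37.2)²) = 50.4 m.

50 m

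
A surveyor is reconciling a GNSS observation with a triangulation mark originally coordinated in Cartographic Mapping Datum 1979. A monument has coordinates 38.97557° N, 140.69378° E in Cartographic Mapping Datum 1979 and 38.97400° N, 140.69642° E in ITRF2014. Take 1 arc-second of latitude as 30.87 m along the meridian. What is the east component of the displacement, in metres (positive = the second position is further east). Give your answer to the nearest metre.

ΔE = 228 m

Δφ = 38.97400° − 38.97557° = -0.00157°; Δλ = 140.69642° − 140.69378° = +0.00264°.
1° of latitude = 3600 × 30.87 = 111132 m.
ΔN = Δφ × 111132 = -174.5 m; ΔE = Δλ × 111132 × cos(38.97557°) = +0.00264 × 111132 × 0.777414 = 228.1 m.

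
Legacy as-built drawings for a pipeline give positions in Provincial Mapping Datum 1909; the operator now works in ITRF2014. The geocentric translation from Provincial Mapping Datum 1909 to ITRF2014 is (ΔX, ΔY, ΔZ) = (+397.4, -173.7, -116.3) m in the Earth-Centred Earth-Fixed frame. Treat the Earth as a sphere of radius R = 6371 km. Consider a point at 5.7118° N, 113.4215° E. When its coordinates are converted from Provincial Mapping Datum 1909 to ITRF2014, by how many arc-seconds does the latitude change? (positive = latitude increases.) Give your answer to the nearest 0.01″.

Δφ = -2.72″

sin φ = 0.099525, cos φ = 0.995035, sin λ = 0.917606, cos λ = -0.397492.
North component: ΔN = −sin φ cos λ·ΔX − sin φ sin λ·ΔY + cos φ·ΔZ = −(0.099525)(-0.397492)(397.4) − (0.099525)(0.917606)(-173.7) + (0.995035)(-116.3) = -84.14 m.
1° of latitude spans πR/180 = 111195 m, so Δφ = -84.14 / 111195 × 3600 = -2.724″.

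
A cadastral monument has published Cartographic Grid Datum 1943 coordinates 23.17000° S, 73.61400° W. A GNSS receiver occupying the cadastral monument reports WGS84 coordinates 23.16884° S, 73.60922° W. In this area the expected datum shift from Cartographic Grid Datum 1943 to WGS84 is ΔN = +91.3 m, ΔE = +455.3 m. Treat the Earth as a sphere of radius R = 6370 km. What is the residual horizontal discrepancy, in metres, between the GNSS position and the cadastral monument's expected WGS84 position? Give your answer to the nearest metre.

50 m

Observed coordinate differences: Δφ = +0.00116°, Δλ = +0.00478°.
Converting to metres (1° lat = 111177 m, cos φ = 0.919341): observed ΔN = 129.0 m, observed ΔE = 488.6 m.
Subtracting the expected shift leaves a residual of 129.0 − (91.3) = 37.7 m north and 488.6 − (455.3) = 33.3 m east.
Residual distance = √(37.7² + 33.3²) = 50.3 m.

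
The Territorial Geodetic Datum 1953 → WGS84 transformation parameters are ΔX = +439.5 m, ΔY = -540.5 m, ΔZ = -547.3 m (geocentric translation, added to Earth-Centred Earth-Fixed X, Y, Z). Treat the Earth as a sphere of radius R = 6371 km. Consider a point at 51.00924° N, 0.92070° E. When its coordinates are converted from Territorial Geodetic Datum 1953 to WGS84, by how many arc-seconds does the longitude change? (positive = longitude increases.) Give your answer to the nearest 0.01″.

Δλ = -28.17″

sin φ = 0.777247, cos φ = 0.629195, sin λ = 0.016069, cos λ = 0.999871.
East component: ΔE = −sin λ·ΔX + cos λ·ΔY = −(0.016069)(439.5) + (0.999871)(-540.5) = -547.49 m.
1° of latitude spans πR/180 = 111195 m; at latitude φ, 1° of longitude spans that × cos φ = 69963.3 m, so Δλ = -547.49 / 69963.3 × 3600 = -28.172″.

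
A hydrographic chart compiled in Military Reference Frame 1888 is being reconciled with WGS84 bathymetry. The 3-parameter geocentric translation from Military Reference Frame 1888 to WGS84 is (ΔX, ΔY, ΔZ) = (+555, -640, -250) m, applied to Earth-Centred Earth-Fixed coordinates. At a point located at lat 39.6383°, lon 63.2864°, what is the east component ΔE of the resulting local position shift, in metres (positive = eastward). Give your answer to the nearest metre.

ΔE = -783 m

The local east axis at (φ, λ) is (−sin λ, cos λ, 0), so ΔE = −sin(63.2864°)·555 + cos(63.2864°)·(-640) = -783.46 m.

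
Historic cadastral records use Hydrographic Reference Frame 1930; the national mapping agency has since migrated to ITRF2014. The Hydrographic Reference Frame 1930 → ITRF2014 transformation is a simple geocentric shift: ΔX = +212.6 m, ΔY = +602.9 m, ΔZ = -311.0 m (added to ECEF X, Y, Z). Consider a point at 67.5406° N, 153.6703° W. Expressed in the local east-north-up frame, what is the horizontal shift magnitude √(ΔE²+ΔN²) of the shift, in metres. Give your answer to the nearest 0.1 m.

540.0 m

At φ = 67.5406°, λ = -153.6703°: sin φ = 0.924150, cos φ = 0.382029, sin λ = -0.443536, cos λ = -0.896257.
ΔE = −sin λ·ΔX + cos λ·ΔY = −(-0.443536)·(212.6) + (-0.896257)·(602.9) = -446.06 m.
ΔN = −sin φ cos λ·ΔX − sin φ sin λ·ΔY + cos φ·ΔZ = −(0.924150)(-0.896257)(212.6) − (0.924150)(-0.443536)(602.9) + (0.382029)(-311.0) = 304.41 m.
Horizontal magnitude = √(ΔE² + ΔN²) = √((-446.06)² + 304.41²) = 540.03 m.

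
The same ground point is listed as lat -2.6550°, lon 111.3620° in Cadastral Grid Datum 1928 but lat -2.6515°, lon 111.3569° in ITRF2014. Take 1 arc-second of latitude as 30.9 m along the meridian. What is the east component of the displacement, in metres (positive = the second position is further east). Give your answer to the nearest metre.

ΔE = -567 m

Δφ = -2.6515° − -2.6550° = +0.0035°; Δλ = 111.3569° − 111.3620° = -0.0051°.
1° of latitude = 3600 × 30.90 = 111240 m.
ΔN = Δφ × 111240 = 389.3 m; ΔE = Δλ × 111240 × cos(-2.6550°) = -0.0051 × 111240 × 0.998927 = -566.7 m.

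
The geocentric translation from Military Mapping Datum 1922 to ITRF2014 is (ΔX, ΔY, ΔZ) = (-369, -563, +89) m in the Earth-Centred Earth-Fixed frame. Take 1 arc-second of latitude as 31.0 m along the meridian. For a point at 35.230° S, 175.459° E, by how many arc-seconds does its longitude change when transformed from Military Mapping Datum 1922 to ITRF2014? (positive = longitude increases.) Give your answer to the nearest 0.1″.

Δλ = 23.3″

sin φ = -0.576860, cos φ = 0.816843, sin λ = 0.079172, cos λ = -0.996861.
East component: ΔE = −sin λ·ΔX + cos λ·ΔY = −(0.079172)(-369) + (-0.996861)(-563) = 590.45 m.
1° of latitude spans 3600 × 31.00 = 111600 m; at latitude φ, 1° of longitude spans that × cos φ = 91159.7 m, so Δλ = 590.45 / 91159.7 × 3600 = 23.317″.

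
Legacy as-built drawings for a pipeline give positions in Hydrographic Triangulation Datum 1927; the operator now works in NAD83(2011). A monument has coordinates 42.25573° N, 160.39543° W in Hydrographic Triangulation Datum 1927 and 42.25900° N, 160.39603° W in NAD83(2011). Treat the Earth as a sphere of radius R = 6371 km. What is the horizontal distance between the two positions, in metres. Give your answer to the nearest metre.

Δφ = 42.25900° − 42.25573° = +0.00327°; Δλ = -160.39603° − -160.39543° = -0.00060°.
1° along a meridian = πR/180 = 111195 m.
ΔN = Δφ × 111195 = 363.6 m; ΔE = Δλ × 111195 × cos(42.25573°) = -0.00060 × 111195 × 0.740151 = -49.4 m.
Distance = √(ΔE² + ΔN²) = √((-49.4)² + 363.6²) = 366.9 m.

367 m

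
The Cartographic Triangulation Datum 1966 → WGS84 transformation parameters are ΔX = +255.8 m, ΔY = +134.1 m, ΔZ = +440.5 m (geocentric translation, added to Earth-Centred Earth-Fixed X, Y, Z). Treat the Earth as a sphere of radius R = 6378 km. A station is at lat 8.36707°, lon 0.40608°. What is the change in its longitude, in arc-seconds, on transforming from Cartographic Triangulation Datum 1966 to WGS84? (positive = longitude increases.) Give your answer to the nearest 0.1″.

sin φ = 0.145514, cos φ = 0.989356, sin λ = 0.007087, cos λ = 0.999975.
East component: ΔE = −sin λ·ΔX + cos λ·ΔY = −(0.007087)(255.8) + (0.999975)(134.1) = 132.28 m.
1° of latitude spans πR/180 = 111317 m; at latitude φ, 1° of longitude spans that × cos φ = 110132.3 m, so Δλ = 132.28 / 110132.3 × 3600 = 4.324″.

Δλ = 4.3″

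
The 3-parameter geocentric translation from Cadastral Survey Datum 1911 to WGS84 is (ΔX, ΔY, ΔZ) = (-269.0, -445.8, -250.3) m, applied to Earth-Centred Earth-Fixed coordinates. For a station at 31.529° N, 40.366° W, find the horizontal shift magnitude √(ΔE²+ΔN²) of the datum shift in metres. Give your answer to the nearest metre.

At φ = 31.529°, λ = -40.366°: sin φ = 0.522930, cos φ = 0.852376, sin λ = -0.647668, cos λ = 0.761923.
ΔE = −sin λ·ΔX + cos λ·ΔY = −(-0.647668)·(-269.0) + (0.761923)·(-445.8) = -513.89 m.
ΔN = −sin φ cos λ·ΔX − sin φ sin λ·ΔY + cos φ·ΔZ = −(0.522930)(0.761923)(-269.0) − (0.522930)(-0.647668)(-445.8) + (0.852376)(-250.3) = -257.16 m.
Horizontal magnitude = √(ΔE² + ΔN²) = √((-513.89)² + (-257.16)²) = 574.64 m.

575 m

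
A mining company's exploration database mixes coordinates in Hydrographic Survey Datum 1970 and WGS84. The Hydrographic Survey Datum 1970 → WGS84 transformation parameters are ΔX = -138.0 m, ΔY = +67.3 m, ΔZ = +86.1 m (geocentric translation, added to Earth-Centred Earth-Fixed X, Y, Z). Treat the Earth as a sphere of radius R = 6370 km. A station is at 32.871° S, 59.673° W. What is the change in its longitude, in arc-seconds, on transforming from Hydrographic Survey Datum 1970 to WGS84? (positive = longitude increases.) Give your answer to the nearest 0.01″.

sin φ = -0.542749, cos φ = 0.839895, sin λ = -0.863158, cos λ = 0.504934.
East component: ΔE = −sin λ·ΔX + cos λ·ΔY = −(-0.863158)(-138.0) + (0.504934)(67.3) = -85.13 m.
1° of latitude spans πR/180 = 111177 m; at latitude φ, 1° of longitude spans that × cos φ = 93377.4 m, so Δλ = -85.13 / 93377.4 × 3600 = -3.282″.

Δλ = -3.28″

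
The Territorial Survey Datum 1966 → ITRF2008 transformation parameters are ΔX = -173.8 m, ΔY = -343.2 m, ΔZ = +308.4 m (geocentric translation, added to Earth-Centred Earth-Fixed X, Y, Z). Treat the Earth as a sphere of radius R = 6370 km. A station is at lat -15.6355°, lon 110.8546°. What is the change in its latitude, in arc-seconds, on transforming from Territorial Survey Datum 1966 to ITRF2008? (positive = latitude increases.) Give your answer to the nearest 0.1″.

Δφ = 7.4″

sin φ = -0.269517, cos φ = 0.962996, sin λ = 0.934487, cos λ = -0.355998.
North component: ΔN = −sin φ cos λ·ΔX − sin φ sin λ·ΔY + cos φ·ΔZ = −(-0.269517)(-0.355998)(-173.8) − (-0.269517)(0.934487)(-343.2) + (0.962996)(308.4) = 227.23 m.
1° of latitude spans πR/180 = 111177 m, so Δφ = 227.23 / 111177 × 3600 = 7.358″.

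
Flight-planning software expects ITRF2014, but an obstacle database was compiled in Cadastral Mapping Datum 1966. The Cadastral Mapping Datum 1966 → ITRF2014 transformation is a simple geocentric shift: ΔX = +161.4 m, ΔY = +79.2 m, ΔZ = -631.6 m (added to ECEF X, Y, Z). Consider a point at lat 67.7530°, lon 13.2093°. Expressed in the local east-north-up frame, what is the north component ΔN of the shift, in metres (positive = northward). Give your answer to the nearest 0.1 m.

ΔN = -401.3 m

At φ = 67.7530°, λ = 13.2093°: sin φ = 0.925560, cos φ = 0.378600, sin λ = 0.228509, cos λ = 0.973542.
ΔN = −sin φ cos λ·ΔX − sin φ sin λ·ΔY + cos φ·ΔZ = −(0.925560)(0.973542)(161.4) − (0.925560)(0.228509)(79.2) + (0.378600)(-631.6) = -401.31 m.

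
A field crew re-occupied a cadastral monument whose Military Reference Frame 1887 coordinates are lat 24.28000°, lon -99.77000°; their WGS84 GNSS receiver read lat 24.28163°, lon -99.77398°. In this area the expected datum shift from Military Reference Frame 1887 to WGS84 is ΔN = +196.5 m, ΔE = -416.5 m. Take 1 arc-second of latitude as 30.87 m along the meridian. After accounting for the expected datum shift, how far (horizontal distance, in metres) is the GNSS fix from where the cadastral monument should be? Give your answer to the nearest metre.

Observed coordinate differences: Δφ = +0.00163°, Δλ = -0.00398°.
Converting to metres (1° lat = 111132 m, cos φ = 0.911547): observed ΔN = 181.1 m, observed ΔE = -403.2 m.
Subtracting the expected shift leaves a residual of 181.1 − (196.5) = -15.4 m north and -403.2 − (-416.5) = 13.3 m east.
Residual distance = √((-15.4)² + 13.3²) = 20.3 m.

20 m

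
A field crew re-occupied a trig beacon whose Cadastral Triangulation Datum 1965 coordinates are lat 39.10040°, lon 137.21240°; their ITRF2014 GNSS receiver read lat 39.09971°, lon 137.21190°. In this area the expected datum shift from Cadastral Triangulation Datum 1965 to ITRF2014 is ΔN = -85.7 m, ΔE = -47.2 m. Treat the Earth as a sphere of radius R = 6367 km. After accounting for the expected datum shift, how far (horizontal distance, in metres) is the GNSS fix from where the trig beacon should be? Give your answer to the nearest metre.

Observed coordinate differences: Δφ = -0.00069°, Δλ = -0.00050°.
Converting to metres (1° lat = 111125 m, cos φ = 0.776042): observed ΔN = -76.7 m, observed ΔE = -43.1 m.
Subtracting the expected shift leaves a residual of -76.7 − (-85.7) = 9.0 m north and -43.1 − (-47.2) = 4.1 m east.
Residual distance = √(9.0² + 4.1²) = 9.9 m.

10 m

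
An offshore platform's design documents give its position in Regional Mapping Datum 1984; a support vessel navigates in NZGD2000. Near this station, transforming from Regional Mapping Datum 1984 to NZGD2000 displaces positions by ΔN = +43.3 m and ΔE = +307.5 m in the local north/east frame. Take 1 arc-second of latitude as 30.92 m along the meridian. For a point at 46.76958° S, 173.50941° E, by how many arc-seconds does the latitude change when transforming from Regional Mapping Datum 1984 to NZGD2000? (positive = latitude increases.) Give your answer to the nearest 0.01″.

1″ of latitude = 30.92 m, so Δφ = 43.3 / 30.92 = 1.400″.

Δφ = 1.40″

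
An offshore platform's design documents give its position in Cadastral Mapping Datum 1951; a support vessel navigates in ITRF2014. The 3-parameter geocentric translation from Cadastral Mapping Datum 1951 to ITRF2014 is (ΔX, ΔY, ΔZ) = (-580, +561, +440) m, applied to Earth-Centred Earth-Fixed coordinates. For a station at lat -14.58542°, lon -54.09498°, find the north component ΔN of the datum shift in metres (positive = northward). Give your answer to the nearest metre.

ΔN = 226 m

At φ = -14.58542°, λ = -54.09498°: sin φ = -0.251823, cos φ = 0.967773, sin λ = -0.809990, cos λ = 0.586443.
ΔN = −sin φ cos λ·ΔX − sin φ sin λ·ΔY + cos φ·ΔZ = −(-0.251823)(0.586443)(-580) − (-0.251823)(-0.809990)(561) + (0.967773)(440) = 225.74 m.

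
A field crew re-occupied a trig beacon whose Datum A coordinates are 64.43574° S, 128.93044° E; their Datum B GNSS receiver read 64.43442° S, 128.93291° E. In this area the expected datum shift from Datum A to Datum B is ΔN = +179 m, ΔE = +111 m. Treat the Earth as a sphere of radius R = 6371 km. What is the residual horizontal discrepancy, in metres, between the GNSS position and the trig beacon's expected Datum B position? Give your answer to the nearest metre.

Observed coordinate differences: Δφ = +0.00132°, Δλ = +0.00247°.
Converting to metres (1° lat = 111195 m, cos φ = 0.431523): observed ΔN = 146.8 m, observed ΔE = 118.5 m.
Subtracting the expected shift leaves a residual of 146.8 − (179) = -32.2 m north and 118.5 − (111) = 7.5 m east.
Residual distance = √((-32.2)² + 7.5²) = 33.1 m.

33 m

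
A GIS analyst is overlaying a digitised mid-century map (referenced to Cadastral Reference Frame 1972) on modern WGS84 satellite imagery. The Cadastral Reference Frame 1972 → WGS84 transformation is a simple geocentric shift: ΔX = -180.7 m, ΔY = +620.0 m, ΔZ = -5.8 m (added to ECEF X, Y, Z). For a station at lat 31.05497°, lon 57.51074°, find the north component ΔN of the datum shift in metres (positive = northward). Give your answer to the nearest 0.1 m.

The local north axis is (−sin φ cos λ, −sin φ sin λ, cos φ), giving ΔN = 50.070 − 269.777 − 4.969 = -224.68 m.

ΔN = -224.7 m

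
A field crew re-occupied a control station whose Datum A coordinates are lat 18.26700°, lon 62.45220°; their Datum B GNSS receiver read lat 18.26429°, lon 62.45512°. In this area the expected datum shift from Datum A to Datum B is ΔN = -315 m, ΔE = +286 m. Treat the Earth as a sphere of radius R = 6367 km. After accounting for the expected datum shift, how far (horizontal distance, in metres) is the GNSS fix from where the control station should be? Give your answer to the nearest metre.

Observed coordinate differences: Δφ = -0.00271°, Δλ = +0.00292°.
Converting to metres (1° lat = 111125 m, cos φ = 0.949606): observed ΔN = -301.1 m, observed ΔE = 308.1 m.
Subtracting the expected shift leaves a residual of -301.1 − (-315) = 13.9 m north and 308.1 − (286) = 22.1 m east.
Residual distance = √(13.9² + 22.1²) = 26.1 m.

26 m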